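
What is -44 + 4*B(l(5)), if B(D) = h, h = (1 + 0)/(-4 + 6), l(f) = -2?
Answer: -42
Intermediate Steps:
h = 1/2 ≈ 0.50000
B(D) = 1/2
-44 + 4*B(l(5)) = -44 + 4*(1/2) = -44 + 2 = -42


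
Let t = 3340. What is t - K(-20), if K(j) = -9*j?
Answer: 3160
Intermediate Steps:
t - K(-20) = 3340 - (-9)*(-20) = 3340 - 1*180 = 3340 - 180 = 3160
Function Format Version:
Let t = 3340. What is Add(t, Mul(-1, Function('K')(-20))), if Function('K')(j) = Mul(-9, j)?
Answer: 3160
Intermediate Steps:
Add(t, Mul(-1, Function('K')(-20))) = Add(3340, Mul(-1, Mul(-9, -20))) = Add(3340, Mul(-1, 180)) = Add(3340, -180) = 3160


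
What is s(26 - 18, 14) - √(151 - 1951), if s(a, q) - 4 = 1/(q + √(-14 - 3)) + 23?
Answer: (-420*√2 - 379*I + 27*√17 - 30*I*√34)/(√17 - 14*I) ≈ 27.066 - 42.446*I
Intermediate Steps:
s(a, q) = 27 + 1/(q + I*√17) (s(a, q) = 4 + (1/(q + √(-14 - 3)) + 23) = 4 + (1/(q + √(-17)) + 23) = 4 + (1/(q + I*√17) + 23) = 4 + (23 + 1/(q + I*√17)) = 27 + 1/(q + I*√17))
s(26 - 18, 14) - √(151 - 1951) = (1 + 27*14 + 27*I*√17)/(14 + I*√17) - √(151 - 1951) = (1 + 378 + 27*I*√17)/(14 + I*√17) - √(-1800) = (379 + 27*I*√17)/(14 + I*√17) - 30*I*√2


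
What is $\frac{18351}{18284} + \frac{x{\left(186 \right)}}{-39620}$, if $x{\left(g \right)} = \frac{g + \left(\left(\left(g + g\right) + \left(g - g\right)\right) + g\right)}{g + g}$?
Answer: $\frac{3709337}{3695980} \approx 1.0036$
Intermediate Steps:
$x{\left(g \right)} = 2$ ($x{\left(g \right)} = \frac{g + \left(\left(2 g + 0\right) + g\right)}{2 g} = \left(g + \left(2 g + g\right)\right) \frac{1}{2 g} = \left(g + 3 g\right) \frac{1}{2 g} = 4 g \frac{1}{2 g} = 2$)
$\frac{18351}{18284} + \frac{x{\left(186 \right)}}{-39620} = \frac{18351}{18284} + \frac{2}{-39620} = 18351 \cdot \frac{1}{18284} + 2 \left(- \frac{1}{39620}\right) = \frac{18351}{18284} - \frac{1}{19810} = \frac{3709337}{3695980}$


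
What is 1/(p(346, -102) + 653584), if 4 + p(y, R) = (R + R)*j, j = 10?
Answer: 1/651540 ≈ 1.5348e-6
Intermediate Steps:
p(y, R) = -4 + 20*R (p(y, R) = -4 + (R + R)*10 = -4 + (2*R)*10 = -4 + 20*R)
1/(p(346, -102) + 653584) = 1/((-4 + 20*(-102)) + 653584) = 1/((-4 - 2040) + 653584) = 1/(-2044 + 653584) = 1/651540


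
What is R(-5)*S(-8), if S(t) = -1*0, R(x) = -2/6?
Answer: 0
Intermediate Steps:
R(x) = -⅓ (R(x) = -2*⅙ = -⅓)
S(t) = 0
R(-5)*S(-8) = -⅓*0 = 0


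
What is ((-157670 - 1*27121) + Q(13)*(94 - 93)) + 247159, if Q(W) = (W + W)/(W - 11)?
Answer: 62381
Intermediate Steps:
Q(W) = 2*W/(-11 + W) (Q(W) = (2*W)/(-11 + W) = 2*W/(-11 + W))
((-157670 - 1*27121) + Q(13)*(94 - 93)) + 247159 = ((-157670 - 1*27121) + (2*13/(-11 + 13))*(94 - 93)) + 247159 = ((-157670 - 27121) + (2*13/2)*1) + 247159 = (-184791 + (2*13*(1/2))*1) + 247159 = (-184791 + 13*1) + 247159 = (-184791 + 13) + 247159 = -184778 + 247159 = 62381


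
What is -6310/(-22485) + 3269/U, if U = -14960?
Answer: 4178827/67275120 ≈ 0.062115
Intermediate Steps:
-6310/(-22485) + 3269/U = -6310/(-22485) + 3269/(-14960) = -6310*(-1/22485) + 3269*(-1/14960) = 1262/4497 - 3269/14960 = 4178827/67275120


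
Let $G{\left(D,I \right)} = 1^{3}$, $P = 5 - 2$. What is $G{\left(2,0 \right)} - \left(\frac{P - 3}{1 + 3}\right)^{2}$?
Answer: $1$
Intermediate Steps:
$P = 3$
$G{\left(D,I \right)} = 1$
$G{\left(2,0 \right)} - \left(\frac{P - 3}{1 + 3}\right)^{2} = 1 - \left(\frac{3 - 3}{1 + 3}\right)^{2} = 1 - \left(\frac{0}{4}\right)^{2} = 1 - \left(0 \cdot \frac{1}{4}\right)^{2} = 1 - 0^{2} = 1 - 0 = 1 + 0 = 1$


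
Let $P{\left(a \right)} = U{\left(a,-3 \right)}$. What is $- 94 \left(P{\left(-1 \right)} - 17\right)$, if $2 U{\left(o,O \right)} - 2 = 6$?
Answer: $1222$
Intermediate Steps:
$U{\left(o,O \right)} = 4$ ($U{\left(o,O \right)} = 1 + \frac{1}{2} \cdot 6 = 1 + 3 = 4$)
$P{\left(a \right)} = 4$
$- 94 \left(P{\left(-1 \right)} - 17\right) = - 94 \left(4 - 17\right) = \left(-94\right) \left(-13\right) = 1222$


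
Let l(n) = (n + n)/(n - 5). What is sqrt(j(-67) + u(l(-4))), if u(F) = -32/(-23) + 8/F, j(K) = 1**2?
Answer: sqrt(6026)/23 ≈ 3.3751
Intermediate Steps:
l(n) = 2*n/(-5 + n) (l(n) = (2*n)/(-5 + n) = 2*n/(-5 + n))
j(K) = 1
u(F) = 32/23 + 8/F (u(F) = -32*(-1/23) + 8/F = 32/23 + 8/F)
sqrt(j(-67) + u(l(-4))) = sqrt(1 + (32/23 + 8/((2*(-4)/(-5 - 4))))) = sqrt(1 + (32/23 + 8/((2*(-4)/(-9))))) = sqrt(1 + (32/23 + 8/((2*(-4)*(-1/9))))) = sqrt(1 + (32/23 + 8/(8/9))) = sqrt(1 + (32/23 + 8*(9/8))) = sqrt(1 + (32/23 + 9)) = sqrt(1 + 239/23) = sqrt(262/23) = sqrt(6026)/23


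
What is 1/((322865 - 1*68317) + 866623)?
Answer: 1/1121171 ≈ 8.9192e-7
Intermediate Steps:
1/((322865 - 1*68317) + 866623) = 1/((322865 - 68317) + 866623) = 1/(254548 + 866623) = 1/1121171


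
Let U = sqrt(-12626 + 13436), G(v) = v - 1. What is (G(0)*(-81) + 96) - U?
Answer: 177 - 9*sqrt(10) ≈ 148.54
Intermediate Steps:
G(v) = -1 + v
U = 9*sqrt(10) (U = sqrt(810) = 9*sqrt(10) ≈ 28.461)
(G(0)*(-81) + 96) - U = ((-1 + 0)*(-81) + 96) - 9*sqrt(10) = (-1*(-81) + 96) - 9*sqrt(10) = (81 + 96) - 9*sqrt(10) = 177 - 9*sqrt(10)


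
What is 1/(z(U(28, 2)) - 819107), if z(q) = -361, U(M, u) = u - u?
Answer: -1/819468 ≈ -1.2203e-6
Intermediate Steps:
U(M, u) = 0
1/(z(U(28, 2)) - 819107) = 1/(-361 - 819107) = 1/(-819468) = -1/819468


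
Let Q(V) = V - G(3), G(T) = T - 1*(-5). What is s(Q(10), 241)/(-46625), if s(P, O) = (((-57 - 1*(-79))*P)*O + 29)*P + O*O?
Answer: -79347/46625 ≈ -1.7018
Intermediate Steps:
G(T) = 5 + T (G(T) = T + 5 = 5 + T)
Q(V) = -8 + V (Q(V) = V - (5 + 3) = V - 1*8 = V - 8 = -8 + V)
s(P, O) = O**2 + P*(29 + 22*O*P) (s(P, O) = (((-57 + 79)*P)*O + 29)*P + O**2 = ((22*P)*O + 29)*P + O**2 = (22*O*P + 29)*P + O**2 = (29 + 22*O*P)*P + O**2 = P*(29 + 22*O*P) + O**2 = O**2 + P*(29 + 22*O*P))
s(Q(10), 241)/(-46625) = (241**2 + 29*(-8 + 10) + 22*241*(-8 + 10)**2)/(-46625) = (58081 + 29*2 + 22*241*2**2)*(-1/46625) = (58081 + 58 + 22*241*4)*(-1/46625) = (58081 + 58 + 21208)*(-1/46625) = 79347*(-1/46625) = -79347/46625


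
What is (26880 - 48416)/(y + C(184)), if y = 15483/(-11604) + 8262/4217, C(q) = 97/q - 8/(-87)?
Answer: -1405828013989632/81209765287 ≈ -17311.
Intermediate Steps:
C(q) = 8/87 + 97/q (C(q) = 97/q - 8*(-1/87) = 97/q + 8/87 = 8/87 + 97/q)
y = 10193479/16311356 (y = 15483*(-1/11604) + 8262*(1/4217) = -5161/3868 + 8262/4217 = 10193479/16311356 ≈ 0.62493)
(26880 - 48416)/(y + C(184)) = (26880 - 48416)/(10193479/16311356 + (8/87 + 97/184)) = -21536/(10193479/16311356 + (8/87 + 97*(1/184))) = -21536/(10193479/16311356 + (8/87 + 97/184)) = -21536/(10193479/16311356 + 9911/16008) = -21536/81209765287/65278046712 = -21536*65278046712/81209765287 = -1405828013989632/81209765287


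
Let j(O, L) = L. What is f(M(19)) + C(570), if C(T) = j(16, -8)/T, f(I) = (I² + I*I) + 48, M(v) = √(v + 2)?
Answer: 25646/285 ≈ 89.986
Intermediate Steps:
M(v) = √(2 + v)
f(I) = 48 + 2*I² (f(I) = (I² + I²) + 48 = 2*I² + 48 = 48 + 2*I²)
C(T) = -8/T
f(M(19)) + C(570) = (48 + 2*(√(2 + 19))²) - 8/570 = (48 + 2*(√21)²) - 8*1/570 = (48 + 2*21) - 4/285 = (48 + 42) - 4/285 = 90 - 4/285 = 25646/285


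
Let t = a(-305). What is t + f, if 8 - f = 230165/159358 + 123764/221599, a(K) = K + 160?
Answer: -4908686678901/35313573442 ≈ -139.00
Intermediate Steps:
a(K) = 160 + K
t = -145 (t = 160 - 305 = -145)
f = 211781470189/35313573442 (f = 8 - (230165/159358 + 123764/221599) = 8 - 1*70727117347/35313573442 = 8 - 70727117347/35313573442 = 211781470189/35313573442 ≈ 5.9972)
t + f = -145 + 211781470189/35313573442 = -4908686678901/35313573442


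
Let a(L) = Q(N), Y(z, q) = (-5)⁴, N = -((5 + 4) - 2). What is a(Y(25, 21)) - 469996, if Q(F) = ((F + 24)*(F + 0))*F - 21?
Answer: -469184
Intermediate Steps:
N = -7 (N = -(9 - 2) = -1*7 = -7)
Y(z, q) = 625
Q(F) = -21 + F²*(24 + F) (Q(F) = ((24 + F)*F)*F - 21 = (F*(24 + F))*F - 21 = F²*(24 + F) - 21 = -21 + F²*(24 + F))
a(L) = 812 (a(L) = -21 + (-7)³ + 24*(-7)² = -21 - 343 + 24*49 = -21 - 343 + 1176 = 812)
a(Y(25, 21)) - 469996 = 812 - 469996 = -469184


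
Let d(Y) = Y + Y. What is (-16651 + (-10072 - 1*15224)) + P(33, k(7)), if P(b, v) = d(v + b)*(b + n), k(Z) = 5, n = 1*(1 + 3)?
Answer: -39135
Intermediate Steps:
n = 4 (n = 1*4 = 4)
d(Y) = 2*Y
P(b, v) = (4 + b)*(2*b + 2*v) (P(b, v) = (2*(v + b))*(b + 4) = (2*(b + v))*(4 + b) = (2*b + 2*v)*(4 + b) = (4 + b)*(2*b + 2*v))
(-16651 + (-10072 - 1*15224)) + P(33, k(7)) = (-16651 + (-10072 - 1*15224)) + 2*(4 + 33)*(33 + 5) = (-16651 + (-10072 - 15224)) + 2*37*38 = (-16651 - 25296) + 2812 = -41947 + 2812 = -39135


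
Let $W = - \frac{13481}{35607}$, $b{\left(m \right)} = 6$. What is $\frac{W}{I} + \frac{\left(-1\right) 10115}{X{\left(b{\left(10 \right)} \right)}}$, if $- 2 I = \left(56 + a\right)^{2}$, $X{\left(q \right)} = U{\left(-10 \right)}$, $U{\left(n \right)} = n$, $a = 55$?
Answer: $\frac{68270628185}{67494438} \approx 1011.5$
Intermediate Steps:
$W = - \frac{1037}{2739}$ ($W = \left(-13481\right) \frac{1}{35607} = - \frac{1037}{2739} \approx -0.37861$)
$X{\left(q \right)} = -10$
$I = - \frac{12321}{2}$ ($I = - \frac{\left(56 + 55\right)^{2}}{2} = - \frac{111^{2}}{2} = \left(- \frac{1}{2}\right) 12321 = - \frac{12321}{2} \approx -6160.5$)
$\frac{W}{I} + \frac{\left(-1\right) 10115}{X{\left(b{\left(10 \right)} \right)}} = - \frac{1037}{2739 \left(- \frac{12321}{2}\right)} + \frac{\left(-1\right) 10115}{-10} = \left(- \frac{1037}{2739}\right) \left(- \frac{2}{12321}\right) - - \frac{2023}{2} = \frac{2074}{33747219} + \frac{2023}{2} = \frac{68270628185}{67494438}$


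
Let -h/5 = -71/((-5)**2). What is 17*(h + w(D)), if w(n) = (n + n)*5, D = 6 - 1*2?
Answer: 4607/5 ≈ 921.40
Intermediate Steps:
D = 4 (D = 6 - 2 = 4)
h = 71/5 (h = -(-355)/((-5)**2) = -(-355)/25 = -5*(-71/25) = 71/5 ≈ 14.200)
w(n) = 10*n (w(n) = (2*n)*5 = 10*n)
17*(h + w(D)) = 17*(71/5 + 10*4) = 17*(71/5 + 40) = 17*(271/5) = 4607/5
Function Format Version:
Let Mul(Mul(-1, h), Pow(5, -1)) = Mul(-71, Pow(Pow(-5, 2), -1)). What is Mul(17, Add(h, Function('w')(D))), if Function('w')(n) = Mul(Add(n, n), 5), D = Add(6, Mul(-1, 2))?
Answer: Rational(4607, 5) ≈ 921.40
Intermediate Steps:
D = 4 (D = Add(6, -2) = 4)
h = Rational(71, 5) (h = Mul(-5, Mul(-71, Pow(Pow(-5, 2), -1))) = Mul(-5, Mul(-71, Pow(25, -1))) = Mul(-5, Mul(-71, Rational(1, 25))) = Mul(-5, Rational(-71, 25)) = Rational(71, 5) ≈ 14.200)
Function('w')(n) = Mul(10, n) (Function('w')(n) = Mul(Mul(2, n), 5) = Mul(10, n))
Mul(17, Add(h, Function('w')(D))) = Mul(17, Add(Rational(71, 5), Mul(10, 4))) = Mul(17, Add(Rational(71, 5), 40)) = Mul(17, Rational(271, 5)) = Rational(4607, 5)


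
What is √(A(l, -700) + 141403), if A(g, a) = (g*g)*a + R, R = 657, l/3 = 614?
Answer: 2*I*√593733185 ≈ 48733.0*I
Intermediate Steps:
l = 1842 (l = 3*614 = 1842)
A(g, a) = 657 + a*g² (A(g, a) = (g*g)*a + 657 = g²*a + 657 = a*g² + 657 = 657 + a*g²)
√(A(l, -700) + 141403) = √((657 - 700*1842²) + 141403) = √((657 - 700*3392964) + 141403) = √((657 - 2375074800) + 141403) = √(-2375074143 + 141403) = √(-2374932740) = 2*I*√593733185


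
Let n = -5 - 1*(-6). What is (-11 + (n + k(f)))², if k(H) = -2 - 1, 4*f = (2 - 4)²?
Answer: 169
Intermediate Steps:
f = 1 (f = (2 - 4)²/4 = (¼)*(-2)² = (¼)*4 = 1)
k(H) = -3
n = 1 (n = -5 + 6 = 1)
(-11 + (n + k(f)))² = (-11 + (1 - 3))² = (-11 - 2)² = (-13)² = 169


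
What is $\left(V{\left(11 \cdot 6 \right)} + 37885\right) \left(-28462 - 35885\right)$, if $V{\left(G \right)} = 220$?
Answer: $-2451942435$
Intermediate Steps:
$\left(V{\left(11 \cdot 6 \right)} + 37885\right) \left(-28462 - 35885\right) = \left(220 + 37885\right) \left(-28462 - 35885\right) = 38105 \left(-64347\right) = -2451942435$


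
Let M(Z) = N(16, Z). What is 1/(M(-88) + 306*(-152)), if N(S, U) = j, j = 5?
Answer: -1/46507 ≈ -2.1502e-5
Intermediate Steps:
N(S, U) = 5
M(Z) = 5
1/(M(-88) + 306*(-152)) = 1/(5 + 306*(-152)) = 1/(5 - 46512) = 1/(-46507) = -1/46507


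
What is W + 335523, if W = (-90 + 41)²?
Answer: 337924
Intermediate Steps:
W = 2401 (W = (-49)² = 2401)
W + 335523 = 2401 + 335523 = 337924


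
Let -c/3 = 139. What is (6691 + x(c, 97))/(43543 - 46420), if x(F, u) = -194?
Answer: -6497/2877 ≈ -2.2583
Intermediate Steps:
c = -417 (c = -3*139 = -417)
(6691 + x(c, 97))/(43543 - 46420) = (6691 - 194)/(43543 - 46420) = 6497/(-2877) = 6497*(-1/2877) = -6497/2877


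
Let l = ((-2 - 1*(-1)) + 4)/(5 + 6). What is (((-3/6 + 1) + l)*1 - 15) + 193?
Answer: 3933/22 ≈ 178.77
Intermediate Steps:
l = 3/11 (l = ((-2 + 1) + 4)/11 = (-1 + 4)*(1/11) = 3*(1/11) = 3/11 ≈ 0.27273)
(((-3/6 + 1) + l)*1 - 15) + 193 = (((-3/6 + 1) + 3/11)*1 - 15) + 193 = (((-3*⅙ + 1) + 3/11)*1 - 15) + 193 = (((-½ + 1) + 3/11)*1 - 15) + 193 = ((½ + 3/11)*1 - 15) + 193 = ((17/22)*1 - 15) + 193 = (17/22 - 15) + 193 = -313/22 + 193 = 3933/22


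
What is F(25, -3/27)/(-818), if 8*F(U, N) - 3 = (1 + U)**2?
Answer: -679/6544 ≈ -0.10376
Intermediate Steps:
F(U, N) = 3/8 + (1 + U)**2/8
F(25, -3/27)/(-818) = (3/8 + (1 + 25)**2/8)/(-818) = (3/8 + (1/8)*26**2)*(-1/818) = (3/8 + (1/8)*676)*(-1/818) = (3/8 + 169/2)*(-1/818) = (679/8)*(-1/818) = -679/6544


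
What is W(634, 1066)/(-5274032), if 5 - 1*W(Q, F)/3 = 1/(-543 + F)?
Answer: -3921/1379159368 ≈ -2.8430e-6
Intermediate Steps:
W(Q, F) = 15 - 3/(-543 + F)
W(634, 1066)/(-5274032) = (3*(-2716 + 5*1066)/(-543 + 1066))/(-5274032) = (3*(-2716 + 5330)/523)*(-1/5274032) = (3*(1/523)*2614)*(-1/5274032) = (7842/523)*(-1/5274032) = -3921/1379159368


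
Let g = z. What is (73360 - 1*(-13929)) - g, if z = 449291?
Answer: -362002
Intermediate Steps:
g = 449291
(73360 - 1*(-13929)) - g = (73360 - 1*(-13929)) - 1*449291 = (73360 + 13929) - 449291 = 87289 - 449291 = -362002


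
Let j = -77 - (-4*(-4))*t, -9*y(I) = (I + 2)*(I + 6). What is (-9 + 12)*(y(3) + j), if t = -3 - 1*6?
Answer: 186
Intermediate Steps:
t = -9 (t = -3 - 6 = -9)
y(I) = -(2 + I)*(6 + I)/9 (y(I) = -(I + 2)*(I + 6)/9 = -(2 + I)*(6 + I)/9)
j = 67 (j = -77 - (-4*(-4))*(-9) = -77 - 16*(-9) = -77 - 1*(-144) = -77 + 144 = 67)
(-9 + 12)*(y(3) + j) = (-9 + 12)*((-4/3 - 8/9*3 - ⅑*3²) + 67) = 3*((-4/3 - 8/3 - ⅑*9) + 67) = 3*((-4/3 - 8/3 - 1) + 67) = 3*(-5 + 67) = 3*62 = 186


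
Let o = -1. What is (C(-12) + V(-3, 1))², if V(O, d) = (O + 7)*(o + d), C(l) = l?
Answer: 144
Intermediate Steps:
V(O, d) = (-1 + d)*(7 + O) (V(O, d) = (O + 7)*(-1 + d) = (7 + O)*(-1 + d) = (-1 + d)*(7 + O))
(C(-12) + V(-3, 1))² = (-12 + (-7 - 1*(-3) + 7*1 - 3*1))² = (-12 + (-7 + 3 + 7 - 3))² = (-12 + 0)² = (-12)² = 144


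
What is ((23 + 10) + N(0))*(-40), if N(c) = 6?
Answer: -1560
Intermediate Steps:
((23 + 10) + N(0))*(-40) = ((23 + 10) + 6)*(-40) = (33 + 6)*(-40) = 39*(-40) = -1560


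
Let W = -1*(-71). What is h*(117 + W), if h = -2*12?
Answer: -4512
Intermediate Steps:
h = -24
W = 71
h*(117 + W) = -24*(117 + 71) = -24*188 = -4512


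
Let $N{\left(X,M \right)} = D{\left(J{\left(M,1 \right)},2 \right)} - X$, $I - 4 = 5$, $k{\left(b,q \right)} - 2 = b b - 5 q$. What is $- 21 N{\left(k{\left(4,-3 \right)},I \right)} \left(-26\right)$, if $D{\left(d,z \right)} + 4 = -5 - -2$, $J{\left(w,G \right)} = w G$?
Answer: $-21840$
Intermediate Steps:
$J{\left(w,G \right)} = G w$
$k{\left(b,q \right)} = 2 + b^{2} - 5 q$ ($k{\left(b,q \right)} = 2 + \left(b b - 5 q\right) = 2 + \left(b^{2} - 5 q\right) = 2 + b^{2} - 5 q$)
$D{\left(d,z \right)} = -7$ ($D{\left(d,z \right)} = -4 - 3 = -7$)
$I = 9$ ($I = 4 + 5 = 9$)
$N{\left(X,M \right)} = -7 - X$
$- 21 N{\left(k{\left(4,-3 \right)},I \right)} \left(-26\right) = - 21 \left(-7 - \left(2 + 4^{2} - -15\right)\right) \left(-26\right) = - 21 \left(-7 - \left(2 + 16 + 15\right)\right) \left(-26\right) = - 21 \left(-7 - 33\right) \left(-26\right) = \left(-21\right) \left(-40\right) \left(-26\right) = 840 \left(-26\right) = -21840$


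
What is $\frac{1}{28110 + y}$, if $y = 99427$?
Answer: $\frac{1}{127537} \approx 7.8409 \cdot 10^{-6}$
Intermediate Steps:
$\frac{1}{28110 + y} = \frac{1}{28110 + 99427} = \frac{1}{127537}$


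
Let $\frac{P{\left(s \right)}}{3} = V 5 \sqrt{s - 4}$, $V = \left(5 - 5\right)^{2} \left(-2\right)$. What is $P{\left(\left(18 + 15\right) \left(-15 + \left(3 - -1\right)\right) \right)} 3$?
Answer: $0$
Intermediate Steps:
$V = 0$ ($V = 0^{2} \left(-2\right) = 0 \left(-2\right) = 0$)
$P{\left(s \right)} = 0$ ($P{\left(s \right)} = 3 \cdot 0 \cdot 5 \sqrt{s - 4} = 3 \cdot 0 \sqrt{-4 + s} = 3 \cdot 0 = 0$)
$P{\left(\left(18 + 15\right) \left(-15 + \left(3 - -1\right)\right) \right)} 3 = 0 \cdot 3 = 0$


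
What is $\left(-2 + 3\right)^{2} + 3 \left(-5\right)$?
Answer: $-14$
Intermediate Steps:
$\left(-2 + 3\right)^{2} + 3 \left(-5\right) = 1^{2} - 15 = 1 - 15 = -14$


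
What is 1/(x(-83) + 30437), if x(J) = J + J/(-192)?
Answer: 192/5828051 ≈ 3.2944e-5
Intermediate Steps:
x(J) = 191*J/192 (x(J) = J + J*(-1/192) = J - J/192 = 191*J/192)
1/(x(-83) + 30437) = 1/((191/192)*(-83) + 30437) = 1/(-15853/192 + 30437) = 1/(5828051/192) = 192/5828051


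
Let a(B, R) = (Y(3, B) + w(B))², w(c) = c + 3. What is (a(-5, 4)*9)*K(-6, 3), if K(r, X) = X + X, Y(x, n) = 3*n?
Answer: 15606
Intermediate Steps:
w(c) = 3 + c
K(r, X) = 2*X
a(B, R) = (3 + 4*B)² (a(B, R) = (3*B + (3 + B))² = (3 + 4*B)²)
(a(-5, 4)*9)*K(-6, 3) = ((3 + 4*(-5))²*9)*(2*3) = ((3 - 20)²*9)*6 = ((-17)²*9)*6 = (289*9)*6 = 2601*6 = 15606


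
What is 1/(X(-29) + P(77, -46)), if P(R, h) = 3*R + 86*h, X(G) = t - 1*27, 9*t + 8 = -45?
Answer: -9/33821 ≈ -0.00026611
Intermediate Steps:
t = -53/9 (t = -8/9 + (1/9)*(-45) = -8/9 - 5 = -53/9 ≈ -5.8889)
X(G) = -296/9 (X(G) = -53/9 - 1*27 = -53/9 - 27 = -296/9)
1/(X(-29) + P(77, -46)) = 1/(-296/9 + (3*77 + 86*(-46))) = 1/(-296/9 + (231 - 3956)) = 1/(-296/9 - 3725) = 1/(-33821/9) = -9/33821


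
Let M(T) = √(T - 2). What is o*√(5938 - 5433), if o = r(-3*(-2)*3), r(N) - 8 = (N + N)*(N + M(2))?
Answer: 656*√505 ≈ 14742.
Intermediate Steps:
M(T) = √(-2 + T)
r(N) = 8 + 2*N² (r(N) = 8 + (N + N)*(N + √(-2 + 2)) = 8 + (2*N)*(N + √0) = 8 + (2*N)*(N + 0) = 8 + (2*N)*N = 8 + 2*N²)
o = 656 (o = 8 + 2*(-3*(-2)*3)² = 8 + 2*(6*3)² = 8 + 2*18² = 8 + 2*324 = 8 + 648 = 656)
o*√(5938 - 5433) = 656*√(5938 - 5433) = 656*√505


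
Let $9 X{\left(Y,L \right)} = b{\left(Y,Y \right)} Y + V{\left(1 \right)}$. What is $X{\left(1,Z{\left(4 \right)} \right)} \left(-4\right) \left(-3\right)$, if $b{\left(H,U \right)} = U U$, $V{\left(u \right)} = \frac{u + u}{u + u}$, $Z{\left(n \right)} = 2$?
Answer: $\frac{8}{3} \approx 2.6667$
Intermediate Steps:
$V{\left(u \right)} = 1$ ($V{\left(u \right)} = \frac{2 u}{2 u} = 2 u \frac{1}{2 u} = 1$)
$b{\left(H,U \right)} = U^{2}$
$X{\left(Y,L \right)} = \frac{1}{9} + \frac{Y^{3}}{9}$ ($X{\left(Y,L \right)} = \frac{Y^{2} Y + 1}{9} = \frac{Y^{3} + 1}{9} = \frac{1 + Y^{3}}{9} = \frac{1}{9} + \frac{Y^{3}}{9}$)
$X{\left(1,Z{\left(4 \right)} \right)} \left(-4\right) \left(-3\right) = \left(\frac{1}{9} + \frac{1^{3}}{9}\right) \left(-4\right) \left(-3\right) = \left(\frac{1}{9} + \frac{1}{9} \cdot 1\right) \left(-4\right) \left(-3\right) = \left(\frac{1}{9} + \frac{1}{9}\right) \left(-4\right) \left(-3\right) = \frac{2}{9} \left(-4\right) \left(-3\right) = \left(- \frac{8}{9}\right) \left(-3\right) = \frac{8}{3}$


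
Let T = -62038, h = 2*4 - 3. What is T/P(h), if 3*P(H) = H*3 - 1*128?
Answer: 186114/113 ≈ 1647.0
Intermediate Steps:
h = 5 (h = 8 - 3 = 5)
P(H) = -128/3 + H (P(H) = (H*3 - 1*128)/3 = (3*H - 128)/3 = (-128 + 3*H)/3 = -128/3 + H)
T/P(h) = -62038/(-128/3 + 5) = -62038/(-113/3) = -62038*(-3/113) = 186114/113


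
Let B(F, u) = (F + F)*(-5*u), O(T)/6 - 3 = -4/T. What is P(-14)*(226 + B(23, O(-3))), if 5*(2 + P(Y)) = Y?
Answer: 138096/5 ≈ 27619.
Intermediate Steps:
P(Y) = -2 + Y/5
O(T) = 18 - 24/T (O(T) = 18 + 6*(-4/T) = 18 - 24/T)
B(F, u) = -10*F*u (B(F, u) = (2*F)*(-5*u) = -10*F*u)
P(-14)*(226 + B(23, O(-3))) = (-2 + (⅕)*(-14))*(226 - 10*23*(18 - 24/(-3))) = (-2 - 14/5)*(226 - 10*23*(18 - 24*(-⅓))) = -24*(226 - 10*23*(18 + 8))/5 = -24*(226 - 10*23*26)/5 = -24*(226 - 5980)/5 = -24/5*(-5754) = 138096/5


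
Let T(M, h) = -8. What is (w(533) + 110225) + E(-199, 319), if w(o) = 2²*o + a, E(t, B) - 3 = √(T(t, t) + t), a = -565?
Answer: 111795 + 3*I*√23 ≈ 1.118e+5 + 14.387*I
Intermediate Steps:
E(t, B) = 3 + √(-8 + t)
w(o) = -565 + 4*o (w(o) = 2²*o - 565 = 4*o - 565 = -565 + 4*o)
(w(533) + 110225) + E(-199, 319) = ((-565 + 4*533) + 110225) + (3 + √(-8 - 199)) = ((-565 + 2132) + 110225) + (3 + √(-207)) = (1567 + 110225) + (3 + 3*I*√23) = 111792 + (3 + 3*I*√23) = 111795 + 3*I*√23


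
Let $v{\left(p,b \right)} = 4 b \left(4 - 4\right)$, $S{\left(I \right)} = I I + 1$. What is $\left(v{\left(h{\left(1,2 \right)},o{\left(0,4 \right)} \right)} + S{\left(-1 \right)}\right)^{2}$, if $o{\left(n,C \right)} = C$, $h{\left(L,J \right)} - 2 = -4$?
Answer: $4$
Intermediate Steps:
$h{\left(L,J \right)} = -2$ ($h{\left(L,J \right)} = 2 - 4 = -2$)
$S{\left(I \right)} = 1 + I^{2}$ ($S{\left(I \right)} = I^{2} + 1 = 1 + I^{2}$)
$v{\left(p,b \right)} = 0$ ($v{\left(p,b \right)} = 4 b 0 = 0$)
$\left(v{\left(h{\left(1,2 \right)},o{\left(0,4 \right)} \right)} + S{\left(-1 \right)}\right)^{2} = \left(0 + \left(1 + \left(-1\right)^{2}\right)\right)^{2} = \left(0 + \left(1 + 1\right)\right)^{2} = \left(0 + 2\right)^{2} = 2^{2} = 4$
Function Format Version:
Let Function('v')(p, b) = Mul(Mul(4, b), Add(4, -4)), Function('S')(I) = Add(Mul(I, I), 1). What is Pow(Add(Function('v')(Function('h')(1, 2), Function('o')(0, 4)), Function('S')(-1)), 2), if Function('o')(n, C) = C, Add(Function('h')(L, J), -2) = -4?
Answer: 4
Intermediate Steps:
Function('h')(L, J) = -2 (Function('h')(L, J) = Add(2, -4) = -2)
Function('S')(I) = Add(1, Pow(I, 2)) (Function('S')(I) = Add(Pow(I, 2), 1) = Add(1, Pow(I, 2)))
Function('v')(p, b) = 0 (Function('v')(p, b) = Mul(Mul(4, b), 0) = 0)
Pow(Add(Function('v')(Function('h')(1, 2), Function('o')(0, 4)), Function('S')(-1)), 2) = Pow(Add(0, Add(1, Pow(-1, 2))), 2) = Pow(Add(0, Add(1, 1)), 2) = Pow(Add(0, 2), 2) = Pow(2, 2) = 4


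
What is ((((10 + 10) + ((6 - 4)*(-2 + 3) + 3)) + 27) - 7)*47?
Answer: 2115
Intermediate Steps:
((((10 + 10) + ((6 - 4)*(-2 + 3) + 3)) + 27) - 7)*47 = (((20 + (2*1 + 3)) + 27) - 7)*47 = (((20 + (2 + 3)) + 27) - 7)*47 = (((20 + 5) + 27) - 7)*47 = ((25 + 27) - 7)*47 = (52 - 7)*47 = 45*47 = 2115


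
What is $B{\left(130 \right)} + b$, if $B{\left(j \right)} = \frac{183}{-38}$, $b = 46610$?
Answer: $\frac{1770997}{38} \approx 46605.0$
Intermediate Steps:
$B{\left(j \right)} = - \frac{183}{38}$ ($B{\left(j \right)} = 183 \left(- \frac{1}{38}\right) = - \frac{183}{38}$)
$B{\left(130 \right)} + b = - \frac{183}{38} + 46610 = \frac{1770997}{38}$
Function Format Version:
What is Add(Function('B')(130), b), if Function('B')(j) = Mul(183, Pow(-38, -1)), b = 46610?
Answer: Rational(1770997, 38) ≈ 46605.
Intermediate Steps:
Function('B')(j) = Rational(-183, 38) (Function('B')(j) = Mul(183, Rational(-1, 38)) = Rational(-183, 38))
Add(Function('B')(130), b) = Add(Rational(-183, 38), 46610) = Rational(1770997, 38)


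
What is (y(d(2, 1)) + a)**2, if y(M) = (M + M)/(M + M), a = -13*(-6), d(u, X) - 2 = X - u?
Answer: 6241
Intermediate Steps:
d(u, X) = 2 + X - u (d(u, X) = 2 + (X - u) = 2 + X - u)
a = 78
y(M) = 1 (y(M) = (2*M)/((2*M)) = (2*M)*(1/(2*M)) = 1)
(y(d(2, 1)) + a)**2 = (1 + 78)**2 = 79**2 = 6241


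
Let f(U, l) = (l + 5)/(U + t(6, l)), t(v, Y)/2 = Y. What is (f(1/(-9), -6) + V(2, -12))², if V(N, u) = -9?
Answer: 944784/11881 ≈ 79.521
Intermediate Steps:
t(v, Y) = 2*Y
f(U, l) = (5 + l)/(U + 2*l) (f(U, l) = (l + 5)/(U + 2*l) = (5 + l)/(U + 2*l))
(f(1/(-9), -6) + V(2, -12))² = ((5 - 6)/(1/(-9) + 2*(-6)) - 9)² = (-1/(-⅑ - 12) - 9)² = (-1/(-109/9) - 9)² = (-9/109*(-1) - 9)² = (9/109 - 9)² = (-972/109)² = 944784/11881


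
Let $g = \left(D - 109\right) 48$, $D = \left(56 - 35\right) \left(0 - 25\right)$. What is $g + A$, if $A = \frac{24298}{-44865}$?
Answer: $- \frac{1365355978}{44865} \approx -30433.0$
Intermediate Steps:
$D = -525$ ($D = 21 \left(-25\right) = -525$)
$A = - \frac{24298}{44865}$ ($A = 24298 \left(- \frac{1}{44865}\right) = - \frac{24298}{44865} \approx -0.54158$)
$g = -30432$ ($g = \left(-525 - 109\right) 48 = \left(-634\right) 48 = -30432$)
$g + A = -30432 - \frac{24298}{44865} = - \frac{1365355978}{44865}$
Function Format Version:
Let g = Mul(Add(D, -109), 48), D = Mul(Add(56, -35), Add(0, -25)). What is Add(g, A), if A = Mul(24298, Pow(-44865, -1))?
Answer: Rational(-1365355978, 44865) ≈ -30433.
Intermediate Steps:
D = -525 (D = Mul(21, -25) = -525)
A = Rational(-24298, 44865) (A = Mul(24298, Rational(-1, 44865)) = Rational(-24298, 44865) ≈ -0.54158)
g = -30432 (g = Mul(Add(-525, -109), 48) = Mul(-634, 48) = -30432)
Add(g, A) = Add(-30432, Rational(-24298, 44865)) = Rational(-1365355978, 44865)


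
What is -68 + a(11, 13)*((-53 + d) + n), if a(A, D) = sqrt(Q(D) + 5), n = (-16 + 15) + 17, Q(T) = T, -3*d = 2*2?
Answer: -68 - 115*sqrt(2) ≈ -230.63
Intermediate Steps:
d = -4/3 (d = -2*2/3 = -1/3*4 = -4/3 ≈ -1.3333)
n = 16 (n = -1 + 17 = 16)
a(A, D) = sqrt(5 + D) (a(A, D) = sqrt(D + 5) = sqrt(5 + D))
-68 + a(11, 13)*((-53 + d) + n) = -68 + sqrt(5 + 13)*((-53 - 4/3) + 16) = -68 + sqrt(18)*(-163/3 + 16) = -68 + (3*sqrt(2))*(-115/3) = -68 - 115*sqrt(2)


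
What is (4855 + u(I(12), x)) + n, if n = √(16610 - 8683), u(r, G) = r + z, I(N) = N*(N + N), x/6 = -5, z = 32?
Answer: 5175 + √7927 ≈ 5264.0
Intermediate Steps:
x = -30 (x = 6*(-5) = -30)
I(N) = 2*N² (I(N) = N*(2*N) = 2*N²)
u(r, G) = 32 + r (u(r, G) = r + 32 = 32 + r)
n = √7927 ≈ 89.034
(4855 + u(I(12), x)) + n = (4855 + (32 + 2*12²)) + √7927 = (4855 + (32 + 2*144)) + √7927 = (4855 + (32 + 288)) + √7927 = (4855 + 320) + √7927 = 5175 + √7927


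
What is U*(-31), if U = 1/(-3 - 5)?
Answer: 31/8 ≈ 3.8750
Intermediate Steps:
U = -⅛ (U = 1/(-8) = -⅛ ≈ -0.12500)
U*(-31) = -⅛*(-31) = 31/8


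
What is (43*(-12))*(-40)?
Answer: 20640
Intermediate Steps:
(43*(-12))*(-40) = -516*(-40) = 20640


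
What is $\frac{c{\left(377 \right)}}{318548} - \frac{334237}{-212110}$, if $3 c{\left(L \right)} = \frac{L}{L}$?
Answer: $\frac{159705897869}{101350824420} \approx 1.5758$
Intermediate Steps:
$c{\left(L \right)} = \frac{1}{3}$ ($c{\left(L \right)} = \frac{L \frac{1}{L}}{3} = \frac{1}{3} \cdot 1 = \frac{1}{3}$)
$\frac{c{\left(377 \right)}}{318548} - \frac{334237}{-212110} = \frac{1}{3 \cdot 318548} - \frac{334237}{-212110} = \frac{1}{3} \cdot \frac{1}{318548} - - \frac{334237}{212110} = \frac{1}{955644} + \frac{334237}{212110} = \frac{159705897869}{101350824420}$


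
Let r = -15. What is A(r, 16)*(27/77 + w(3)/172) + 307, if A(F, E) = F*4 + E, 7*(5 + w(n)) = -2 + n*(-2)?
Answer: 2052/7 ≈ 293.14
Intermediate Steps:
w(n) = -37/7 - 2*n/7 (w(n) = -5 + (-2 + n*(-2))/7 = -5 + (-2 - 2*n)/7 = -5 + (-2/7 - 2*n/7) = -37/7 - 2*n/7)
A(F, E) = E + 4*F (A(F, E) = 4*F + E = E + 4*F)
A(r, 16)*(27/77 + w(3)/172) + 307 = (16 + 4*(-15))*(27/77 + (-37/7 - 2/7*3)/172) + 307 = (16 - 60)*(27*(1/77) + (-37/7 - 6/7)*(1/172)) + 307 = -44*(27/77 - 43/7*1/172) + 307 = -44*(27/77 - 1/28) + 307 = -44*97/308 + 307 = -97/7 + 307 = 2052/7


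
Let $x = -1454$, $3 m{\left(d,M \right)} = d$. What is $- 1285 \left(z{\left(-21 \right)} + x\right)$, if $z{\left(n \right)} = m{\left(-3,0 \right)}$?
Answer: $1869675$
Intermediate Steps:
$m{\left(d,M \right)} = \frac{d}{3}$
$z{\left(n \right)} = -1$ ($z{\left(n \right)} = \frac{1}{3} \left(-3\right) = -1$)
$- 1285 \left(z{\left(-21 \right)} + x\right) = - 1285 \left(-1 - 1454\right) = \left(-1285\right) \left(-1455\right) = 1869675$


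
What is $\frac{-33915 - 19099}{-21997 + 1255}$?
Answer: $\frac{26507}{10371} \approx 2.5559$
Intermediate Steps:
$\frac{-33915 - 19099}{-21997 + 1255} = - \frac{53014}{-20742} = \left(-53014\right) \left(- \frac{1}{20742}\right) = \frac{26507}{10371}$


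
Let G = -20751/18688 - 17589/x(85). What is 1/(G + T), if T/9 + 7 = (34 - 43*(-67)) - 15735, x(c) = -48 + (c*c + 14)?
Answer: -44795136/5171444193139 ≈ -8.6620e-6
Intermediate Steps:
x(c) = -34 + c² (x(c) = -48 + (c² + 14) = -48 + (14 + c²) = -34 + c²)
G = -159307891/44795136 (G = -20751/18688 - 17589/(-34 + 85²) = -20751*1/18688 - 17589/(-34 + 7225) = -20751/18688 - 17589/7191 = -20751/18688 - 17589*1/7191 = -20751/18688 - 5863/2397 = -159307891/44795136 ≈ -3.5564)
T = -115443 (T = -63 + 9*((34 - 43*(-67)) - 15735) = -63 + 9*((34 + 2881) - 15735) = -63 + 9*(2915 - 15735) = -63 + 9*(-12820) = -63 - 115380 = -115443)
1/(G + T) = 1/(-159307891/44795136 - 115443) = 1/(-5171444193139/44795136) = -44795136/5171444193139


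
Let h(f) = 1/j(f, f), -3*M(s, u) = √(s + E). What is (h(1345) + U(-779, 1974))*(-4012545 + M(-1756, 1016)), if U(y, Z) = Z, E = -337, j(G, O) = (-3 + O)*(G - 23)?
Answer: -14052417213147465/1774124 - 3502120777*I*√2093/5322372 ≈ -7.9208e+9 - 30103.0*I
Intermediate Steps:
j(G, O) = (-23 + G)*(-3 + O) (j(G, O) = (-3 + O)*(-23 + G) = (-23 + G)*(-3 + O))
M(s, u) = -√(-337 + s)/3 (M(s, u) = -√(s - 337)/3 = -√(-337 + s)/3)
h(f) = 1/(69 + f² - 26*f) (h(f) = 1/(69 - 23*f - 3*f + f*f) = 1/(69 - 23*f - 3*f + f²) = 1/(69 + f² - 26*f))
(h(1345) + U(-779, 1974))*(-4012545 + M(-1756, 1016)) = (1/(69 + 1345² - 26*1345) + 1974)*(-4012545 - √(-337 - 1756)/3) = (1/(69 + 1809025 - 34970) + 1974)*(-4012545 - I*√2093/3) = (1/1774124 + 1974)*(-4012545 - I*√2093/3) = 3502120777*(-4012545 - I*√2093/3)/1774124 = -14052417213147465/1774124 - 3502120777*I*√2093/5322372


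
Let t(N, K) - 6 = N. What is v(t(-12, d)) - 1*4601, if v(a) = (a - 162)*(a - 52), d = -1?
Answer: 5143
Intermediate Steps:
t(N, K) = 6 + N
v(a) = (-162 + a)*(-52 + a)
v(t(-12, d)) - 1*4601 = (8424 + (6 - 12)² - 214*(6 - 12)) - 1*4601 = (8424 + (-6)² - 214*(-6)) - 4601 = (8424 + 36 + 1284) - 4601 = 9744 - 4601 = 5143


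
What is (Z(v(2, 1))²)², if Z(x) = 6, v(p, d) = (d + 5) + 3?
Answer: 1296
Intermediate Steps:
v(p, d) = 8 + d (v(p, d) = (5 + d) + 3 = 8 + d)
(Z(v(2, 1))²)² = (6²)² = 36² = 1296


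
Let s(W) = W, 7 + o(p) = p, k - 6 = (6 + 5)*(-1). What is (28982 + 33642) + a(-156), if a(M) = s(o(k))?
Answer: 62612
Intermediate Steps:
k = -5 (k = 6 + (6 + 5)*(-1) = 6 + 11*(-1) = 6 - 11 = -5)
o(p) = -7 + p
a(M) = -12 (a(M) = -7 - 5 = -12)
(28982 + 33642) + a(-156) = (28982 + 33642) - 12 = 62624 - 12 = 62612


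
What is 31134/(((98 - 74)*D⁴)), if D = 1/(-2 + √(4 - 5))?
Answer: 3243125/(4*(2 + I)⁴) ≈ -9080.8 - 31134.0*I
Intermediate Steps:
D = (-2 - I)/5 (D = 1/(-2 + √(-1)) = 1/(-2 + I) = (-2 - I)/5 ≈ -0.4 - 0.2*I)
31134/(((98 - 74)*D⁴)) = 31134/(((98 - 74)*(-⅖ - I/5)⁴)) = 31134/((24*(-⅖ - I/5)⁴)) = 31134*(1/(24*(-⅖ - I/5)⁴)) = 5189/(4*(-⅖ - I/5)⁴)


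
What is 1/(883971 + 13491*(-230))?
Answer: -1/2218959 ≈ -4.5066e-7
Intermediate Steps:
1/(883971 + 13491*(-230)) = 1/(883971 - 3102930) = 1/(-2218959) = -1/2218959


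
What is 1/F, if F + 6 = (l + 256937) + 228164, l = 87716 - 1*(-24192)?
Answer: 1/597003 ≈ 1.6750e-6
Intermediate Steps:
l = 111908 (l = 87716 + 24192 = 111908)
F = 597003 (F = -6 + ((111908 + 256937) + 228164) = -6 + (368845 + 228164) = -6 + 597009 = 597003)
1/F = 1/597003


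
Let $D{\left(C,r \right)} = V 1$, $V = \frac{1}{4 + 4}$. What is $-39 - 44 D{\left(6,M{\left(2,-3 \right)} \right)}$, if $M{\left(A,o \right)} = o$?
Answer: $- \frac{89}{2} \approx -44.5$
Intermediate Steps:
$V = \frac{1}{8} \approx 0.125$
$D{\left(C,r \right)} = \frac{1}{8}$ ($D{\left(C,r \right)} = \frac{1}{8} \cdot 1 = \frac{1}{8}$)
$-39 - 44 D{\left(6,M{\left(2,-3 \right)} \right)} = -39 - \frac{11}{2} = - \frac{89}{2}$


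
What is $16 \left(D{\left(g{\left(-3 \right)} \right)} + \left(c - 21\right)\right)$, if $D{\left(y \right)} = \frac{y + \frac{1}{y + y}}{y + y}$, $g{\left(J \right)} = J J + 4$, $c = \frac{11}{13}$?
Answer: $- \frac{53140}{169} \approx -314.44$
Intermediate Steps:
$c = \frac{11}{13}$ ($c = 11 \cdot \frac{1}{13} = \frac{11}{13} \approx 0.84615$)
$g{\left(J \right)} = 4 + J^{2}$ ($g{\left(J \right)} = J^{2} + 4 = 4 + J^{2}$)
$D{\left(y \right)} = \frac{y + \frac{1}{2 y}}{2 y}$
$16 \left(D{\left(g{\left(-3 \right)} \right)} + \left(c - 21\right)\right) = 16 \left(\left(\frac{1}{2} + \frac{1}{4 \left(4 + \left(-3\right)^{2}\right)^{2}}\right) + \left(\frac{11}{13} - 21\right)\right) = 16 \left(\left(\frac{1}{2} + \frac{1}{4 \left(4 + 9\right)^{2}}\right) + \left(\frac{11}{13} - 21\right)\right) = 16 \left(\left(\frac{1}{2} + \frac{1}{4 \cdot 169}\right) - \frac{262}{13}\right) = 16 \left(\left(\frac{1}{2} + \frac{1}{4} \cdot \frac{1}{169}\right) - \frac{262}{13}\right) = 16 \left(\left(\frac{1}{2} + \frac{1}{676}\right) - \frac{262}{13}\right) = 16 \left(\frac{339}{676} - \frac{262}{13}\right) = 16 \left(- \frac{13285}{676}\right) = - \frac{53140}{169}$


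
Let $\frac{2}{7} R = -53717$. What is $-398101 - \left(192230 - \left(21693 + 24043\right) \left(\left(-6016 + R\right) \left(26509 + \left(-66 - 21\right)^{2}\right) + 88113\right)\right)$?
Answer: $-302402447887067$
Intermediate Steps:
$R = - \frac{376019}{2}$ ($R = \frac{7}{2} \left(-53717\right) = - \frac{376019}{2} \approx -1.8801 \cdot 10^{5}$)
$-398101 - \left(192230 - \left(21693 + 24043\right) \left(\left(-6016 + R\right) \left(26509 + \left(-66 - 21\right)^{2}\right) + 88113\right)\right) = -398101 - \left(192230 - \left(21693 + 24043\right) \left(\left(-6016 - \frac{376019}{2}\right) \left(26509 + \left(-66 - 21\right)^{2}\right) + 88113\right)\right) = -398101 - \left(192230 - 45736 \left(- \frac{388051 \left(26509 + \left(-87\right)^{2}\right)}{2} + 88113\right)\right) = -398101 - \left(192230 - 45736 \left(- \frac{388051 \left(26509 + 7569\right)}{2} + 88113\right)\right) = -398101 - \left(192230 - 45736 \left(\left(- \frac{388051}{2}\right) 34078 + 88113\right)\right) = -398101 - \left(192230 - 45736 \left(-6612000989 + 88113\right)\right) = -398101 - \left(192230 - 45736 \left(-6611912876\right)\right) = -398101 - \left(192230 - -302402447296736\right) = -398101 - \left(192230 + 302402447296736\right) = -398101 - 302402447488966 = -302402447887067$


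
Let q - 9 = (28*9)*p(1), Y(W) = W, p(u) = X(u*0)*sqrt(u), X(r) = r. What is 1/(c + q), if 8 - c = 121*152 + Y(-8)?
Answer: -1/18367 ≈ -5.4445e-5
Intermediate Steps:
p(u) = 0 (p(u) = (u*0)*sqrt(u) = 0*sqrt(u) = 0)
c = -18376 (c = 8 - (121*152 - 8) = 8 - (18392 - 8) = 8 - 1*18384 = 8 - 18384 = -18376)
q = 9 (q = 9 + (28*9)*0 = 9 + 252*0 = 9 + 0 = 9)
1/(c + q) = 1/(-18376 + 9) = 1/(-18367) = -1/18367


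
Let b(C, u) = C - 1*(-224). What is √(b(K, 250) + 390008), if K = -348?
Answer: 2*√97471 ≈ 624.41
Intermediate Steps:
b(C, u) = 224 + C (b(C, u) = C + 224 = 224 + C)
√(b(K, 250) + 390008) = √((224 - 348) + 390008) = √(-124 + 390008) = √389884 = 2*√97471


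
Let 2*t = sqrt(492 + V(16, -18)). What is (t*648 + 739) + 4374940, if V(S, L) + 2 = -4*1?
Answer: 4375679 + 2916*sqrt(6) ≈ 4.3828e+6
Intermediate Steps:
V(S, L) = -6 (V(S, L) = -2 - 4*1 = -2 - 4 = -6)
t = 9*sqrt(6)/2 (t = sqrt(492 - 6)/2 = sqrt(486)/2 = (9*sqrt(6))/2 = 9*sqrt(6)/2 ≈ 11.023)
(t*648 + 739) + 4374940 = ((9*sqrt(6)/2)*648 + 739) + 4374940 = (2916*sqrt(6) + 739) + 4374940 = (739 + 2916*sqrt(6)) + 4374940 = 4375679 + 2916*sqrt(6)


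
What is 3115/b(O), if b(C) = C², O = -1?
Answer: 3115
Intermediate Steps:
3115/b(O) = 3115/((-1)²) = 3115/1 = 3115*1 = 3115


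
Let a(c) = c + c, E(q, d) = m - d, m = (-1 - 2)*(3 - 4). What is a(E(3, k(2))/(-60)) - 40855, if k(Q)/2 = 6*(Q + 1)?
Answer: -408539/10 ≈ -40854.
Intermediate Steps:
k(Q) = 12 + 12*Q (k(Q) = 2*(6*(Q + 1)) = 2*(6*(1 + Q)) = 2*(6 + 6*Q) = 12 + 12*Q)
m = 3 (m = -3*(-1) = 3)
E(q, d) = 3 - d
a(c) = 2*c
a(E(3, k(2))/(-60)) - 40855 = 2*((3 - (12 + 12*2))/(-60)) - 40855 = 2*((3 - (12 + 24))*(-1/60)) - 40855 = 2*((3 - 1*36)*(-1/60)) - 40855 = 2*((3 - 36)*(-1/60)) - 40855 = 2*(-33*(-1/60)) - 40855 = 2*(11/20) - 40855 = 11/10 - 40855 = -408539/10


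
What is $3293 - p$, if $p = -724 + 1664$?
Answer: $2353$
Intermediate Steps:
$p = 940$
$3293 - p = 3293 - 940 = 2353$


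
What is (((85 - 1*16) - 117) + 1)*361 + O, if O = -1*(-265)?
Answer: -16702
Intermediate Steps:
O = 265
(((85 - 1*16) - 117) + 1)*361 + O = (((85 - 1*16) - 117) + 1)*361 + 265 = (((85 - 16) - 117) + 1)*361 + 265 = ((69 - 117) + 1)*361 + 265 = (-48 + 1)*361 + 265 = -47*361 + 265 = -16967 + 265 = -16702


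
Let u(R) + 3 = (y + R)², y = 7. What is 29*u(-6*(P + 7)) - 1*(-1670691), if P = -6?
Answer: 1670633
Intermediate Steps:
u(R) = -3 + (7 + R)²
29*u(-6*(P + 7)) - 1*(-1670691) = 29*(-3 + (7 - 6*(-6 + 7))²) - 1*(-1670691) = 29*(-3 + (7 - 6*1)²) + 1670691 = 29*(-3 + (7 - 6)²) + 1670691 = 29*(-3 + 1²) + 1670691 = 29*(-3 + 1) + 1670691 = 29*(-2) + 1670691 = -58 + 1670691 = 1670633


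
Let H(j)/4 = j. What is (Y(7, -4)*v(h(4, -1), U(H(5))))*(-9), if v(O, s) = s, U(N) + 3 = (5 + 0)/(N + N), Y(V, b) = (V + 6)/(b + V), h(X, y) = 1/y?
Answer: 897/8 ≈ 112.13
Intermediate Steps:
H(j) = 4*j
h(X, y) = 1/y
Y(V, b) = (6 + V)/(V + b)
U(N) = -3 + 5/(2*N) (U(N) = -3 + (5 + 0)/(N + N) = -3 + 5/((2*N)) = -3 + 5*(1/(2*N)) = -3 + 5/(2*N))
(Y(7, -4)*v(h(4, -1), U(H(5))))*(-9) = (((6 + 7)/(7 - 4))*(-3 + 5/(2*((4*5)))))*(-9) = ((13/3)*(-3 + (5/2)/20))*(-9) = (((⅓)*13)*(-3 + (5/2)*(1/20)))*(-9) = (13*(-3 + ⅛)/3)*(-9) = ((13/3)*(-23/8))*(-9) = -299/24*(-9) = 897/8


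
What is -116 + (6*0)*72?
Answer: -116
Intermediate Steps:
-116 + (6*0)*72 = -116 + 0*72 = -116 + 0 = -116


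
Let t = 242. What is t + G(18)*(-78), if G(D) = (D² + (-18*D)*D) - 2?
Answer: 430022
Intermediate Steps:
G(D) = -2 - 17*D² (G(D) = (D² - 18*D²) - 2 = -17*D² - 2 = -2 - 17*D²)
t + G(18)*(-78) = 242 + (-2 - 17*18²)*(-78) = 242 + (-2 - 17*324)*(-78) = 242 + (-2 - 5508)*(-78) = 242 - 5510*(-78) = 242 + 429780 = 430022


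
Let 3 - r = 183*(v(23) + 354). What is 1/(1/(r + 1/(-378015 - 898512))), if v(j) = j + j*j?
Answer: -211641793966/1276527 ≈ -1.6580e+5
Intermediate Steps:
v(j) = j + j²
r = -165795 (r = 3 - 183*(23*(1 + 23) + 354) = 3 - 183*(23*24 + 354) = 3 - 183*(552 + 354) = 3 - 183*906 = 3 - 1*165798 = 3 - 165798 = -165795)
1/(1/(r + 1/(-378015 - 898512))) = 1/(1/(-165795 + 1/(-378015 - 898512))) = 1/(1/(-165795 + 1/(-1276527))) = 1/(1/(-165795 - 1/1276527)) = 1/(1/(-211641793966/1276527)) = 1/(-1276527/211641793966) = -211641793966/1276527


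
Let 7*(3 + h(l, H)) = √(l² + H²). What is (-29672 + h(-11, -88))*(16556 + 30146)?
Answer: -1385881850 + 513722*√65/7 ≈ -1.3853e+9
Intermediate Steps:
h(l, H) = -3 + √(H² + l²)/7 (h(l, H) = -3 + √(l² + H²)/7 = -3 + √(H² + l²)/7)
(-29672 + h(-11, -88))*(16556 + 30146) = (-29672 + (-3 + √((-88)² + (-11)²)/7))*(16556 + 30146) = (-29672 + (-3 + √(7744 + 121)/7))*46702 = (-29672 + (-3 + √7865/7))*46702 = (-29672 + (-3 + (11*√65)/7))*46702 = (-29672 + (-3 + 11*√65/7))*46702 = (-29675 + 11*√65/7)*46702 = -1385881850 + 513722*√65/7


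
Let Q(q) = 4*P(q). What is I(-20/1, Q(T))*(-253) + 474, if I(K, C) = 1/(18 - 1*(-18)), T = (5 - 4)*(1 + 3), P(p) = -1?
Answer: 16811/36 ≈ 466.97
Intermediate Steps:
T = 4 (T = 1*4 = 4)
Q(q) = -4 (Q(q) = 4*(-1) = -4)
I(K, C) = 1/36 (I(K, C) = 1/(18 + 18) = 1/36)
I(-20/1, Q(T))*(-253) + 474 = (1/36)*(-253) + 474 = -253/36 + 474 = 16811/36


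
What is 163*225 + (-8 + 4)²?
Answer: 36691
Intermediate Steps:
163*225 + (-8 + 4)² = 36675 + (-4)² = 36675 + 16 = 36691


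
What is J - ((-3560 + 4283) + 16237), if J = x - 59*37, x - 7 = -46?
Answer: -19182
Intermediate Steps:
x = -39 (x = 7 - 46 = -39)
J = -2222 (J = -39 - 59*37 = -39 - 2183 = -2222)
J - ((-3560 + 4283) + 16237) = -2222 - ((-3560 + 4283) + 16237) = -2222 - (723 + 16237) = -2222 - 1*16960 = -2222 - 16960 = -19182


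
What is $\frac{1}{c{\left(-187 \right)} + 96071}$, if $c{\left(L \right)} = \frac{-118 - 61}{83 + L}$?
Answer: $\frac{104}{9991563} \approx 1.0409 \cdot 10^{-5}$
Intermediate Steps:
$c{\left(L \right)} = - \frac{179}{83 + L}$
$\frac{1}{c{\left(-187 \right)} + 96071} = \frac{1}{- \frac{179}{83 - 187} + 96071} = \frac{1}{- \frac{179}{-104} + 96071} = \frac{1}{\left(-179\right) \left(- \frac{1}{104}\right) + 96071} = \frac{1}{\frac{179}{104} + 96071} = \frac{1}{\frac{9991563}{104}} = \frac{104}{9991563}$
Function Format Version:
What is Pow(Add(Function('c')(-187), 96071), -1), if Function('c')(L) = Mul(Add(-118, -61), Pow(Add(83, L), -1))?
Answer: Rational(104, 9991563) ≈ 1.0409e-5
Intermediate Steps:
Function('c')(L) = Mul(-179, Pow(Add(83, L), -1))
Pow(Add(Function('c')(-187), 96071), -1) = Pow(Add(Mul(-179, Pow(Add(83, -187), -1)), 96071), -1) = Pow(Add(Mul(-179, Pow(-104, -1)), 96071), -1) = Pow(Add(Mul(-179, Rational(-1, 104)), 96071), -1) = Pow(Add(Rational(179, 104), 96071), -1) = Pow(Rational(9991563, 104), -1) = Rational(104, 9991563)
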